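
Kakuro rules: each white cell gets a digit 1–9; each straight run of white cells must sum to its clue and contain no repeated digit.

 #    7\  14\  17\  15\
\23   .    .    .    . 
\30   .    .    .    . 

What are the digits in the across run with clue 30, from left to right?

30 in 4 cells must be {6,7,8,9}; 17 in 2 cells must be {8,9}.
Only 6 fits R2C1 under both its across sum 30 and down sum 7.
R1C1 = 7 − 6 = 1 completes the 7 down.
Nothing is forced directly, so branch on R1C3, whose candidates are 8 or 9. If R1C3 = 8: that forces R1C4 = 9, R2C3 = 9, after which R2C4 would have to be in {7,8} for the 30 across but in {6} for the 15 down — contradiction. So R1C3 = 9.
R2C3 = 17 − 9 = 8 completes the 17 down.
R2C2 = 9: the only remaining digit allowed by both the 30 across and the 14 down.
R2C4 = 30 − 23 = 7 completes the 30 across.

6 9 8 7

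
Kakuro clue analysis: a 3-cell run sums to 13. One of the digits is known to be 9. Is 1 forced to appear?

The only way to make 13 from 3 distinct digits under that restriction is {1,3,9}, which contains 1.

Yes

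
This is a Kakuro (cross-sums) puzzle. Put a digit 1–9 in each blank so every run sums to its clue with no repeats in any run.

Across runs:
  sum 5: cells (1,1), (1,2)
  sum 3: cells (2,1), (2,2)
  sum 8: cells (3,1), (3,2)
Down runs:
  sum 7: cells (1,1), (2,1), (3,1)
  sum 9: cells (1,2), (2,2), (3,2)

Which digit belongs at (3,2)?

3 in 2 cells must be {1,2}; 7 in 3 cells must be {1,2,4}.
Nothing is forced directly, so branch on (2,1), whose candidates are 1 or 2. If (2,1) = 2: that forces (2,2) = 1, (3,1) = 1, after which (3,2) would have to be in {7} for the 8 across but in {2,3,5,6} for the 9 down — contradiction. So (2,1) = 1.
(2,2) = 3 − 1 = 2 completes the 3 across.
Given what's placed, (3,1) must be 2 to fit the 8 across and 7 down.
(3,2) = 8 − 2 = 6 completes the 8 across.
(1,1) = 7 − 3 = 4 completes the 7 down.
(1,2) = 5 − 4 = 1 completes the 5 across.

6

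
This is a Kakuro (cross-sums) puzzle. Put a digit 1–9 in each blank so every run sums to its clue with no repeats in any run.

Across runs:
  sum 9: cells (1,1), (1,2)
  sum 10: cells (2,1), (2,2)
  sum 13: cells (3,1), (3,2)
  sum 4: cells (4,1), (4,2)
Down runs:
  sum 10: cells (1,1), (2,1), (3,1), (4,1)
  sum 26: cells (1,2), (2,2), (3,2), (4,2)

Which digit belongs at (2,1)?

2

4 in 2 cells must be {1,3}; 10 in 4 cells must be {1,2,3,4}.
Only 4 fits (3,1) under both its across sum 13 and down sum 10.
(3,2) = 13 − 4 = 9 completes the 13 across.
Given what's placed, (4,2) must be 3 to fit the 4 across and 26 down.
(4,1) = 4 − 3 = 1 completes the 4 across.
No cell is forced outright now. (1,1) can only be 2 or 3 (the digits allowed by both its 9 across and its 10 down). If (1,1) = 2: then (1,2) would have to be in {7} for the 9 across but in {6,8} for the 26 down — contradiction. So (1,1) = 3.
(1,2) = 9 − 3 = 6 completes the 9 across.
(2,1) = 10 − 8 = 2 completes the 10 down.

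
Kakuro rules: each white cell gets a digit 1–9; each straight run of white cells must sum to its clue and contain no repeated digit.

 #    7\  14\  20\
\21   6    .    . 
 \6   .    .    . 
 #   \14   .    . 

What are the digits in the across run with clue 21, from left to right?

6 7 8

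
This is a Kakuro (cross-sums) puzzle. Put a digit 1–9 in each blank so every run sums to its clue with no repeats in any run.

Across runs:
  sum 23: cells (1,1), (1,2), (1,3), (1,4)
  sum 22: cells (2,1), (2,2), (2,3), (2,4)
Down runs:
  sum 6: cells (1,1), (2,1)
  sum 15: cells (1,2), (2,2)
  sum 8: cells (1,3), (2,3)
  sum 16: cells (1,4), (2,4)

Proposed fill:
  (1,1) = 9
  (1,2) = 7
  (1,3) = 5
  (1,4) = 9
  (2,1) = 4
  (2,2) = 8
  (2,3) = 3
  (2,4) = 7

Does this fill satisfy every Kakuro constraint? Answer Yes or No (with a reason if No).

No — the across run (1,1)–(1,4) sums to 30, not 23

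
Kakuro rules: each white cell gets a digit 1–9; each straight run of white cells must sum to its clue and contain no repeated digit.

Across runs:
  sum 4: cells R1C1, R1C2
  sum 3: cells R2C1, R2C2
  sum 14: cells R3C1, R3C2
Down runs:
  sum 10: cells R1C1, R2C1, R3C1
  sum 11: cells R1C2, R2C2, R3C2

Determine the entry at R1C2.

4 in 2 cells must be {1,3}; 3 in 2 cells must be {1,2}.
Nothing is forced directly, so branch on R3C1, whose candidates are 5 or 6. If R3C1 = 5: then R3C2 would have to be in {9} for the 14 across but in {1,2,3,4,5,6,7,8} for the 11 down — contradiction. So R3C1 = 6.
Given what's placed, R2C1 must be 1 to fit the 3 across and 10 down.
R2C2 = 3 − 1 = 2 completes the 3 across.
R3C2 = 14 − 6 = 8 completes the 14 across.
R1C1 = 10 − 7 = 3 completes the 10 down.
R1C2 = 4 − 3 = 1 completes the 4 across.

1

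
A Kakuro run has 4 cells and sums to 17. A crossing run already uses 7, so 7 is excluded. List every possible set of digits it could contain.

{1,2,5,9}; {1,2,6,8}; {1,3,4,9}; {1,3,5,8}; {2,3,4,8}; {2,4,5,6}

4 distinct digits from 1–9 sum between 10 and 30.
Dropping sets that contain 7.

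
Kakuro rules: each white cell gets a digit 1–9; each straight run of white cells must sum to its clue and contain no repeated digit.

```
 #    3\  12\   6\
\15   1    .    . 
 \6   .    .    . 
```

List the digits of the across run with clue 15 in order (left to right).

1 9 5

6 in 3 cells must be {1,2,3}; 3 in 2 cells must be {1,2}.
Given what's placed, R1C3 must be 5 to fit the 15 across and 6 down.
R2C1 = 3 − 1 = 2 completes the 3 down.
R2C2 = 3: the only remaining digit allowed by both the 6 across and the 12 down.
R2C3 = 6 − 5 = 1 completes the 6 across.
R1C2 = 15 − 6 = 9 completes the 15 across.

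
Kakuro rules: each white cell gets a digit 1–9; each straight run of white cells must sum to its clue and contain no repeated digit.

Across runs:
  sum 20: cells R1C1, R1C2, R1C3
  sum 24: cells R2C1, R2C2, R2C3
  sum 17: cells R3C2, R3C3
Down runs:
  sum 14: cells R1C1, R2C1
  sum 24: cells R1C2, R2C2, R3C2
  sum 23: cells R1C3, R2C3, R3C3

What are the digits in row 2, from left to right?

24 in 3 cells must be {7,8,9}; 17 in 2 cells must be {8,9}; 23 in 3 cells must be {6,8,9}.
Nothing is forced directly, so branch on R2C1, whose candidates are 8 or 9. If R2C1 = 8: that forces R1C1 = 6, R1C2 = 9, after which R1C3 would have to be in {5} for the 20 across but in {6,8,9} for the 23 down — contradiction. So R2C1 = 9.
R1C1 = 14 − 9 = 5 completes the 14 down.
Given what's placed, R2C3 must be 8 to fit the 24 across and 23 down.
R3C3 = 9: the only remaining digit allowed by both the 17 across and the 23 down.
R1C3 = 23 − 17 = 6 completes the 23 down.
R2C2 = 24 − 17 = 7 completes the 24 across.

9, 7, 8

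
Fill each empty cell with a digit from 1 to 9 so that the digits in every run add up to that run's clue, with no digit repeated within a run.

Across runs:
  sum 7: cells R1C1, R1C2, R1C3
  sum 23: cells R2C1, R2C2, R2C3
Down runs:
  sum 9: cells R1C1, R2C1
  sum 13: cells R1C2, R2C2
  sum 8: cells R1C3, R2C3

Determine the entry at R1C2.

4

7 in 3 cells must be {1,2,4}; 23 in 3 cells must be {6,8,9}.
The 7 across and the 13 down share only 4, so R1C2 = 4.
R2C2 = 13 − 4 = 9 completes the 13 down.
Given what's placed, R2C3 must be 6 to fit the 23 across and 8 down.
R1C3 = 8 − 6 = 2 completes the 8 down.
R2C1 = 23 − 15 = 8 completes the 23 across.
R1C1 = 7 − 6 = 1 completes the 7 across.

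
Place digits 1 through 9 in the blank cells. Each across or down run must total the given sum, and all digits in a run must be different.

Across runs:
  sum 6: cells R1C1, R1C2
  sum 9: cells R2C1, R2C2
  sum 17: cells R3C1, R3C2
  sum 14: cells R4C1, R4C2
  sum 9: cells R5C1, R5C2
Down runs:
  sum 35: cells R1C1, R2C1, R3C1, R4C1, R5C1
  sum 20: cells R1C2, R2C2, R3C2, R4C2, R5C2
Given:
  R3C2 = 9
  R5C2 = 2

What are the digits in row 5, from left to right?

7, 2

17 in 2 cells must be {8,9}; 35 in 5 cells must be {5,6,7,8,9}.
Intersecting the 6 across with the 35 down forces R1C1 = 5.
R1C2 = 6 − 5 = 1 completes the 6 across.
R3C1 = 17 − 9 = 8 completes the 17 across.
R4C2 = 5: the only remaining digit allowed by both the 14 across and the 20 down.
R5C1 = 9 − 2 = 7 completes the 9 across.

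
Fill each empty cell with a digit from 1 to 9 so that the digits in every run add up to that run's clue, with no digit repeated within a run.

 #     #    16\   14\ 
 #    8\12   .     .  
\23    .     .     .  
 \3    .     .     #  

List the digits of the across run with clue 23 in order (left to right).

23 in 3 cells must be {6,8,9}; 3 in 2 cells must be {1,2}.
The 23 across and the 8 down share only 6, so R2C1 = 6.
R3C1 = 8 − 6 = 2 completes the 8 down.
R3C2 = 3 − 2 = 1 completes the 3 across.
No cell is forced outright now. R2C2 can only be 8 or 9 (the digits allowed by both its 23 across and its 16 down). If R2C2 = 9: then R1C2 would have to be in {3,4,5,7,8,9} for the 12 across but in {6} for the 16 down — contradiction. So R2C2 = 8.
R1C2 = 16 − 9 = 7 completes the 16 down.
R1C3 = 12 − 7 = 5 completes the 12 across.
R2C3 = 23 − 14 = 9 completes the 23 across.

6, 8, 9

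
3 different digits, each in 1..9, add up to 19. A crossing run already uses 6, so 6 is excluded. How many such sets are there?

3 distinct digits from 1–9 sum between 6 and 24.
Dropping sets that contain 6.
Enumerating: {2,8,9}, {3,7,9}, {4,7,8}.

3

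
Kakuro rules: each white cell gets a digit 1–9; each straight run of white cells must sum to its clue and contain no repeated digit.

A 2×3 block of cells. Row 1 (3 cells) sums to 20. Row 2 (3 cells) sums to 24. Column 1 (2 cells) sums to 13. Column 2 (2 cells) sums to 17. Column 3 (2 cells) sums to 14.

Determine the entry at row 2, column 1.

24 in 3 cells must be {7,8,9}; 17 in 2 cells must be {8,9}.
Nothing is forced directly, so branch on (1,2), whose candidates are 8 or 9. If (1,2) = 8: that forces (2,2) = 9, (2,3) = 8, after which (1,3) would have to be in {3,5,7,9} for the 20 across but in {6} for the 14 down — contradiction. So (1,2) = 9.
(2,2) = 17 − 9 = 8 completes the 17 down.
Given what's placed, (2,3) must be 9 to fit the 24 across and 14 down.
(1,3) = 14 − 9 = 5 completes the 14 down.
(2,1) = 24 − 17 = 7 completes the 24 across.
(1,1) = 20 − 14 = 6 completes the 20 across.

7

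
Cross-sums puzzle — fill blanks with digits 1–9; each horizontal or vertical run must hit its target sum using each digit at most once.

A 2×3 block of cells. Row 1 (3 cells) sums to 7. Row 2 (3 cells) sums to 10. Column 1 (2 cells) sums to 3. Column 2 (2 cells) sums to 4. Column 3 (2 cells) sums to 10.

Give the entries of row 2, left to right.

7 in 3 cells must be {1,2,4}; 3 in 2 cells must be {1,2}; 4 in 2 cells must be {1,3}.
The 7 across and the 4 down share only 1, so (1,2) = 1.
(2,2) = 4 − 1 = 3 completes the 4 down.
Given what's placed, (1,1) must be 2 to fit the 7 across and 3 down.
(1,3) = 7 − 3 = 4 completes the 7 across.
(2,1) = 3 − 2 = 1 completes the 3 down.
(2,3) = 10 − 4 = 6 completes the 10 across.

1 3 6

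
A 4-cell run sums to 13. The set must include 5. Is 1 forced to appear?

Yes

The only way to make 13 from 4 distinct digits under that restriction is {1,3,4,5}, which contains 1.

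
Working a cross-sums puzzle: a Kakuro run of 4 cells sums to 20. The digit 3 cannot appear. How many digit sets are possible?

4 distinct digits from 1–9 sum between 10 and 30.
Dropping sets that contain 3.

7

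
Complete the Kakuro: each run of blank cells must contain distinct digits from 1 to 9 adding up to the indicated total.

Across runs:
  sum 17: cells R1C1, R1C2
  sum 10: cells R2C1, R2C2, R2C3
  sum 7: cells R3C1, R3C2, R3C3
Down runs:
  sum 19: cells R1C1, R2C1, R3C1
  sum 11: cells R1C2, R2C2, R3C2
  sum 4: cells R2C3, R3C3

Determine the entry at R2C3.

3

17 in 2 cells must be {8,9}; 7 in 3 cells must be {1,2,4}; 4 in 2 cells must be {1,3}.
Only 8 fits R1C2 under both its across sum 17 and down sum 11.
The 7 across and the 4 down share only 1, so R3C3 = 1.
R1C1 = 17 − 8 = 9 completes the 17 across.
R2C3 = 4 − 1 = 3 completes the 4 down.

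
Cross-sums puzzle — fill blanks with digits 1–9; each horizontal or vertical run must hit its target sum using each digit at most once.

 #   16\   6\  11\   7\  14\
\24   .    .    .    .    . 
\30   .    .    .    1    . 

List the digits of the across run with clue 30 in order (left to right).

7, 5, 8, 1, 9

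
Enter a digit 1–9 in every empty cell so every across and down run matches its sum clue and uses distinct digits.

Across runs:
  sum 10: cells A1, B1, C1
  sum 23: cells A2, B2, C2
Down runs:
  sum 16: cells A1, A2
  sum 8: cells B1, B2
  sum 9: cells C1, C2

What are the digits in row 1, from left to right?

7 2 1

23 in 3 cells must be {6,8,9}; 16 in 2 cells must be {7,9}.
The 10 across and the 16 down share only 7, so A1 = 7.
A2 = 16 − 7 = 9 completes the 16 down.
Given what's placed, B2 must be 6 to fit the 23 across and 8 down.
C2 = 23 − 15 = 8 completes the 23 across.
B1 = 8 − 6 = 2 completes the 8 down.
C1 = 10 − 9 = 1 completes the 10 across.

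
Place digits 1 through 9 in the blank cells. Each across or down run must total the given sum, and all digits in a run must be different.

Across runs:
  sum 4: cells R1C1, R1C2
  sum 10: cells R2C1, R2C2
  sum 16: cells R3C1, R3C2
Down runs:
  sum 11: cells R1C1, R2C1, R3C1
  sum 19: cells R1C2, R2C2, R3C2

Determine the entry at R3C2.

9

4 in 2 cells must be {1,3}; 16 in 2 cells must be {7,9}.
The 4 across and the 19 down share only 3, so R1C2 = 3.
The 16 across and the 11 down share only 7, so R3C1 = 7.
R3C2 = 16 − 7 = 9 completes the 16 across.
R1C1 = 4 − 3 = 1 completes the 4 across.
R2C1 = 11 − 8 = 3 completes the 11 down.
R2C2 = 10 − 3 = 7 completes the 10 across.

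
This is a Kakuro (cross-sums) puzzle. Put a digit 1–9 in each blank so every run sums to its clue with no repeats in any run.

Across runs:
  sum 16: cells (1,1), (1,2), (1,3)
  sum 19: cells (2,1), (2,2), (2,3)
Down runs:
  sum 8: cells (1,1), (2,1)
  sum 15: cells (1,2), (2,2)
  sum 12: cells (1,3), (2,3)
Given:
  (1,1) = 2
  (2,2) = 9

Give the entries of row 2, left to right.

(1,2) = 15 − 9 = 6 completes the 15 down.
(1,3) = 16 − 8 = 8 completes the 16 across.
(2,1) = 8 − 2 = 6 completes the 8 down.
(2,3) = 19 − 15 = 4 completes the 19 across.

6 9 4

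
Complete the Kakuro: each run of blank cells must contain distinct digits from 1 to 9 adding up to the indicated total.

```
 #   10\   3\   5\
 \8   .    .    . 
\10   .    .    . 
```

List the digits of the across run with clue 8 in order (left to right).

3 1 4

3 in 2 cells must be {1,2}.
Nothing is forced directly, so branch on R1C2, whose candidates are 1 or 2. If R1C2 = 2: that forces R1C1 = 1, after which R1C3 would have to be in {5} for the 8 across but in {1,2,3,4} for the 5 down — contradiction. So R1C2 = 1.
R2C2 = 3 − 1 = 2 completes the 3 down.
Nothing is forced directly, so branch on R2C3, whose candidates are 1 or 3. If R2C3 = 3: that forces R1C3 = 2, after which R2C1 would have to be in {5} for the 10 across but in {1,2,3,4,6,7,8,9} for the 10 down — contradiction. So R2C3 = 1.
R1C3 = 5 − 1 = 4 completes the 5 down.
R2C1 = 10 − 3 = 7 completes the 10 across.
R1C1 = 8 − 5 = 3 completes the 8 across.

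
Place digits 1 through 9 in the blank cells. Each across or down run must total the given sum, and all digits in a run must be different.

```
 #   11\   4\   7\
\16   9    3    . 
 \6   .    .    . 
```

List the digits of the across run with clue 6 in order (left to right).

2, 1, 3

6 in 3 cells must be {1,2,3}; 4 in 2 cells must be {1,3}.
R1C3 = 16 − 12 = 4 completes the 16 across.
R2C1 = 11 − 9 = 2 completes the 11 down.
R2C2 = 4 − 3 = 1 completes the 4 down.
R2C3 = 6 − 3 = 3 completes the 6 across.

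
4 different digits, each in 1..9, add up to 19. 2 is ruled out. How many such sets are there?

6

4 distinct digits from 1–9 sum between 10 and 30.
Dropping sets that contain 2.
Enumerating: {1,3,6,9}, {1,3,7,8}, {1,4,5,9}, {1,4,6,8}, {1,5,6,7}, {3,4,5,7}.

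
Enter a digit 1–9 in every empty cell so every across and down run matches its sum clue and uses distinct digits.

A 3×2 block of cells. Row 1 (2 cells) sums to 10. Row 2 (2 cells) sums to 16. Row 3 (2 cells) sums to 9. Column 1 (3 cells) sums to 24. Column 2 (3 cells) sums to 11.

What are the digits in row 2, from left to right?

16 in 2 cells must be {7,9}; 24 in 3 cells must be {7,8,9}.
The 16 across and the 11 down share only 7, so (2,2) = 7.
(2,1) = 16 − 7 = 9 completes the 16 across.
Nothing is forced directly, so branch on (1,1), whose candidates are 7 or 8. If (1,1) = 8: then (1,2) would have to be in {2} for the 10 across but in {1,3} for the 11 down — contradiction. So (1,1) = 7.
(1,2) = 10 − 7 = 3 completes the 10 across.
(3,1) = 24 − 16 = 8 completes the 24 down.
(3,2) = 9 − 8 = 1 completes the 9 across.

9 7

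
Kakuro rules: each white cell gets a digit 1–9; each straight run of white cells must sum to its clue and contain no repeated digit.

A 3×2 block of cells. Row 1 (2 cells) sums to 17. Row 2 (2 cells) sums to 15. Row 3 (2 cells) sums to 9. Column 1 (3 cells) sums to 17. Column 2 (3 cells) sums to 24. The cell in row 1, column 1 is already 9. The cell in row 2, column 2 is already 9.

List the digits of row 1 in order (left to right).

9 8

17 in 2 cells must be {8,9}; 24 in 3 cells must be {7,8,9}.
(1,2) = 17 − 9 = 8 completes the 17 across.
(2,1) = 15 − 9 = 6 completes the 15 across.
(3,1) = 17 − 15 = 2 completes the 17 down.
(3,2) = 9 − 2 = 7 completes the 9 across.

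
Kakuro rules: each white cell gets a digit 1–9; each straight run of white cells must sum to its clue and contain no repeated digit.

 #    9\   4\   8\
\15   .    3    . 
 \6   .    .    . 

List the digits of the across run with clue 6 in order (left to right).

2 1 3

6 in 3 cells must be {1,2,3}; 4 in 2 cells must be {1,3}.
R2C2 = 4 − 3 = 1 completes the 4 down.
No cell is forced outright now. R2C1 can only be 2 or 3 (the digits allowed by both its 6 across and its 9 down). If R2C1 = 3: then R1C1 would have to be in {4,5,7,8} for the 15 across but in {6} for the 9 down — contradiction. So R2C1 = 2.
R1C1 = 9 − 2 = 7 completes the 9 down.
R1C3 = 15 − 10 = 5 completes the 15 across.
R2C3 = 6 − 3 = 3 completes the 6 across.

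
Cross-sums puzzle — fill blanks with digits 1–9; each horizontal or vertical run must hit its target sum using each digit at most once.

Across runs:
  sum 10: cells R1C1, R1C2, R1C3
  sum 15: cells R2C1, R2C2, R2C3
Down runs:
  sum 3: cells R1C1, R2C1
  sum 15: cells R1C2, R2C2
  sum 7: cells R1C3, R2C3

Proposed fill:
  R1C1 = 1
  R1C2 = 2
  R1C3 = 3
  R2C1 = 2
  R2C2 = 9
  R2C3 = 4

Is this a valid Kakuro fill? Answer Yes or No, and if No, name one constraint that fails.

No — the down run R1C2–R2C2 sums to 11, not 15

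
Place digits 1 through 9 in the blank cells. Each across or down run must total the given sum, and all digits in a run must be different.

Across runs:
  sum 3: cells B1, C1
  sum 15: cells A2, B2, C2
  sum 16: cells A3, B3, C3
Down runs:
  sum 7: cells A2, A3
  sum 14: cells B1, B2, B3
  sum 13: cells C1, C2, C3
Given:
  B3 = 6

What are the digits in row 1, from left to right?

3 in 2 cells must be {1,2}.
B1 = 1: the only remaining digit allowed by both the 3 across and the 14 down.
C1 = 3 − 1 = 2 completes the 3 across.
B2 = 14 − 7 = 7 completes the 14 down.
Nothing is forced directly, so branch on C3, whose candidates are 3 or 7 or 8. If C3 = 3: then C2 would have to be in {2,3,5,6} for the 15 across but in {8} for the 13 down — contradiction. If C3 = 7: then C2 would have to be in {2,3,5,6} for the 15 across but in {4} for the 13 down — contradiction. So C3 = 8.
C2 = 13 − 10 = 3 completes the 13 down.
A3 = 16 − 14 = 2 completes the 16 across.
A2 = 15 − 10 = 5 completes the 15 across.

1 2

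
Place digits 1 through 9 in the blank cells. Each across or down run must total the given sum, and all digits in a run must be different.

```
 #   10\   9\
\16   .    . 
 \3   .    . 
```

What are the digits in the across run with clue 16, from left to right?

9, 7

16 in 2 cells must be {7,9}; 3 in 2 cells must be {1,2}.
The 16 across and the 9 down share only 7, so R1C2 = 7.
R2C2 = 9 − 7 = 2 completes the 9 down.
R1C1 = 16 − 7 = 9 completes the 16 across.
R2C1 = 3 − 2 = 1 completes the 3 across.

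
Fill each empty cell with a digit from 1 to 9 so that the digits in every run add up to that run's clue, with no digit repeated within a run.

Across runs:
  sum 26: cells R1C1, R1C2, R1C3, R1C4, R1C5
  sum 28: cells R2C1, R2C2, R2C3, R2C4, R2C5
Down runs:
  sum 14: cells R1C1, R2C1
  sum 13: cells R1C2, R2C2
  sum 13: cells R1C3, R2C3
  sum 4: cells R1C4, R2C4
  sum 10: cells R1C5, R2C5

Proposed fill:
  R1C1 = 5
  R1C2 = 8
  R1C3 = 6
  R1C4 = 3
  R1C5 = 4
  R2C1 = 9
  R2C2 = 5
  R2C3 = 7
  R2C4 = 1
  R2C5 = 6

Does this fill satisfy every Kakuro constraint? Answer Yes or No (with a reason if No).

Across: 5+8+6+3+4=26; 9+5+7+1+6=28. Down: 5+9=14; 8+5=13; 6+7=13; 3+1=4; 4+6=10. No digit repeats within any run.

Yes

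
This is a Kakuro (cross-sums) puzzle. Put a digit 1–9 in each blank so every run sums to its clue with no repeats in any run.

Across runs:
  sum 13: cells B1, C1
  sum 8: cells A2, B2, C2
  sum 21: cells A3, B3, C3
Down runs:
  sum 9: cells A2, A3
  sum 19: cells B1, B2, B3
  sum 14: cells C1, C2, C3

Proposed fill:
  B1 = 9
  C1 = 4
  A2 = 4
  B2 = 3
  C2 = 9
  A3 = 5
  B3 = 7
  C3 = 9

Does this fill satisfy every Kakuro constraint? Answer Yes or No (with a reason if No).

No — the across run A2–C2 sums to 16, not 8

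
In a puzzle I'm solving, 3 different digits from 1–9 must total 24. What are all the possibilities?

3 distinct digits from 1–9 sum between 6 and 24.
Only one set works: {7,8,9}.

{7,8,9}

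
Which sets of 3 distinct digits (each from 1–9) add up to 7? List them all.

{1,2,4}

3 distinct digits from 1–9 sum between 6 and 24.
Only one set works: {1,2,4}.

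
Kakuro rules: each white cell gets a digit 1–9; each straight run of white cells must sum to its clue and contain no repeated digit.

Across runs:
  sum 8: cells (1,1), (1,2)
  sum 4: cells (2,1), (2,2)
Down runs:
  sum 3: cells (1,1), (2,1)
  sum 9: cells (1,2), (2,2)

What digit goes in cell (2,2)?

3

4 in 2 cells must be {1,3}; 3 in 2 cells must be {1,2}.
The 4 across and the 3 down share only 1, so (2,1) = 1.
(2,2) = 4 − 1 = 3 completes the 4 across.
(1,1) = 3 − 1 = 2 completes the 3 down.
(1,2) = 8 − 2 = 6 completes the 8 across.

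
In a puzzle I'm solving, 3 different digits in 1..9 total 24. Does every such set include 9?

Yes

The only way to make 24 from 3 distinct digits is {7,8,9}, which contains 9.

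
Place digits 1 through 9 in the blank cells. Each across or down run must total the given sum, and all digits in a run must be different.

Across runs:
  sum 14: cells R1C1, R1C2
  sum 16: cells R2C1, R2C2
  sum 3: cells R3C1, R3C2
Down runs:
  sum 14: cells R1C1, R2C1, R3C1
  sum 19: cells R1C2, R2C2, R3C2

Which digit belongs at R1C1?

16 in 2 cells must be {7,9}; 3 in 2 cells must be {1,2}.
The 3 across and the 19 down share only 2, so R3C2 = 2.
Given what's placed, R2C2 must be 9 to fit the 16 across and 19 down.
R3C1 = 3 − 2 = 1 completes the 3 across.
R1C2 = 19 − 11 = 8 completes the 19 down.
R2C1 = 16 − 9 = 7 completes the 16 across.
R1C1 = 14 − 8 = 6 completes the 14 across.

6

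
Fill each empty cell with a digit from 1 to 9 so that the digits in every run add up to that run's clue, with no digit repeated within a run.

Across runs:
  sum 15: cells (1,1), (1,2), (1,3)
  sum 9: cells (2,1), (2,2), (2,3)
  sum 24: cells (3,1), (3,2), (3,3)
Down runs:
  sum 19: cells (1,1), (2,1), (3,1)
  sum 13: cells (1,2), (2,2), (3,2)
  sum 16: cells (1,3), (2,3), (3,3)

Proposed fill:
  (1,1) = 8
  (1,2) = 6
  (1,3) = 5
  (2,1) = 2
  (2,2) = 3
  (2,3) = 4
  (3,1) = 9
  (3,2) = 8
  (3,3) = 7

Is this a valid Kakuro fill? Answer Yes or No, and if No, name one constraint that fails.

No — the across run (1,1)–(1,3) sums to 19, not 15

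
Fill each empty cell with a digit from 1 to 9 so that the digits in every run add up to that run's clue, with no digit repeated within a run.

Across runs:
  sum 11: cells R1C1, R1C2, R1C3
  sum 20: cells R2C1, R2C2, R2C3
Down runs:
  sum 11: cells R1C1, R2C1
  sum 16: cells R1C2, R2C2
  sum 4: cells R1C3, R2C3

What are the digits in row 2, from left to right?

8 9 3

16 in 2 cells must be {7,9}; 4 in 2 cells must be {1,3}.
The 11 across and the 16 down share only 7, so R1C2 = 7.
R2C2 = 16 − 7 = 9 completes the 16 down.
Given what's placed, R2C3 must be 3 to fit the 20 across and 4 down.
R1C1 = 3: the only remaining digit allowed by both the 11 across and the 11 down.
R1C3 = 11 − 10 = 1 completes the 11 across.
R2C1 = 20 − 12 = 8 completes the 20 across.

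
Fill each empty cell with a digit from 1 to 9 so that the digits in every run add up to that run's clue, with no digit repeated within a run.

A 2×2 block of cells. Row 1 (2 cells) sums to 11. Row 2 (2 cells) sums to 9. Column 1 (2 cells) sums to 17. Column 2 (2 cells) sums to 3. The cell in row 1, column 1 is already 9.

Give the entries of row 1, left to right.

9, 2

17 in 2 cells must be {8,9}; 3 in 2 cells must be {1,2}.
(1,2) = 11 − 9 = 2 completes the 11 across.
(2,1) = 17 − 9 = 8 completes the 17 down.
(2,2) = 9 − 8 = 1 completes the 9 across.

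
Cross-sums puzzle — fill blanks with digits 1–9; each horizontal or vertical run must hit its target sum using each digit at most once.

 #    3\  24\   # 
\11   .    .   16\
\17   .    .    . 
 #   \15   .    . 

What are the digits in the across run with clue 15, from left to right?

3 in 2 cells must be {1,2}; 24 in 3 cells must be {7,8,9}; 16 in 2 cells must be {7,9}.
The 11 across and the 3 down share only 2, so R1C1 = 2.
R1C2 = 11 − 2 = 9 completes the 11 across.
R2C1 = 3 − 2 = 1 completes the 3 down.
R2C2 = 7: the only remaining digit allowed by both the 17 across and the 24 down.
R2C3 = 17 − 8 = 9 completes the 17 across.
R3C2 = 24 − 16 = 8 completes the 24 down.
R3C3 = 15 − 8 = 7 completes the 15 across.

8 7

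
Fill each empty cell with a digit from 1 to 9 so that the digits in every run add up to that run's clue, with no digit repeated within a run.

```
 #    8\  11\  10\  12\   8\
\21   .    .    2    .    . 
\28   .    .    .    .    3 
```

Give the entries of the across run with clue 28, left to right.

1 7 8 9 3

R1C5 = 8 − 3 = 5 completes the 8 down.
R2C3 = 10 − 2 = 8 completes the 10 down.
Nothing is forced directly, so branch on R2C4, whose candidates are 4 or 7 or 9. If R2C4 = 4: then R1C4 would have to be in {1,3,4,6,7,9} for the 21 across but in {8} for the 12 down — contradiction. If R2C4 = 7: then R1C4 would have to be in {1,3,4,6,7,9} for the 21 across but in {5} for the 12 down — contradiction. So R2C4 = 9.
R1C4 = 12 − 9 = 3 completes the 12 down.
R1C1 = 7: the only remaining digit allowed by both the 21 across and the 8 down.
R1C2 = 21 − 17 = 4 completes the 21 across.
R2C1 = 8 − 7 = 1 completes the 8 down.
R2C2 = 28 − 21 = 7 completes the 28 across.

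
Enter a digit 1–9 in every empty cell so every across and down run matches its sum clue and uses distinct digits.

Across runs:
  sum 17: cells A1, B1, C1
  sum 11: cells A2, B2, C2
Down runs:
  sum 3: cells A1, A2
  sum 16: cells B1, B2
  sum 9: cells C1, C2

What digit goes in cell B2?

7

3 in 2 cells must be {1,2}; 16 in 2 cells must be {7,9}.
The 11 across and the 16 down share only 7, so B2 = 7.
B1 = 16 − 7 = 9 completes the 16 down.
Given what's placed, A2 must be 1 to fit the 11 across and 3 down.
C2 = 11 − 8 = 3 completes the 11 across.
A1 = 3 − 1 = 2 completes the 3 down.
C1 = 17 − 11 = 6 completes the 17 across.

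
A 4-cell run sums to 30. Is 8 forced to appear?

Yes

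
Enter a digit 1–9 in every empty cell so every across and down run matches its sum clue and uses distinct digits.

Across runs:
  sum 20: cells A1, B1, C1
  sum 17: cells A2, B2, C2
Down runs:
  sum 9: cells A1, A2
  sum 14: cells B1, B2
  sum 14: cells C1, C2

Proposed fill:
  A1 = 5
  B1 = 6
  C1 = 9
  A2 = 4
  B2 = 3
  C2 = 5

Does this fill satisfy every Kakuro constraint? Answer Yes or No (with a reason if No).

No — the across run A2–C2 sums to 12, not 17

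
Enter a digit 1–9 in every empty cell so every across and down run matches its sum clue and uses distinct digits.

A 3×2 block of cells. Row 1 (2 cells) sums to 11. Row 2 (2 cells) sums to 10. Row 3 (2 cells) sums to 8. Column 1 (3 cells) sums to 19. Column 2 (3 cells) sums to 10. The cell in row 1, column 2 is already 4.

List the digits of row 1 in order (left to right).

7, 4

(1,1) = 11 − 4 = 7 completes the 11 across.
Given what's placed, (2,2) must be 1 to fit the 10 across and 10 down.
Given what's placed, (3,1) must be 3 to fit the 8 across and 19 down.
(3,2) = 8 − 3 = 5 completes the 8 across.
(2,1) = 10 − 1 = 9 completes the 10 across.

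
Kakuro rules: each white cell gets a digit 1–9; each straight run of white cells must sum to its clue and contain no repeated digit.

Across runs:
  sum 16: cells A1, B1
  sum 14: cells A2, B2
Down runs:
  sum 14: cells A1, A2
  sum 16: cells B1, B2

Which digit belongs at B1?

16 in 2 cells must be {7,9}.
The 16 across and the 14 down share only 9, so A1 = 9.
B1 = 16 − 9 = 7 completes the 16 across.
A2 = 14 − 9 = 5 completes the 14 down.
B2 = 14 − 5 = 9 completes the 14 across.

7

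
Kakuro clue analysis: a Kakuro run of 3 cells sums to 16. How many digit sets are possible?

8

3 distinct digits from 1–9 sum between 6 and 24.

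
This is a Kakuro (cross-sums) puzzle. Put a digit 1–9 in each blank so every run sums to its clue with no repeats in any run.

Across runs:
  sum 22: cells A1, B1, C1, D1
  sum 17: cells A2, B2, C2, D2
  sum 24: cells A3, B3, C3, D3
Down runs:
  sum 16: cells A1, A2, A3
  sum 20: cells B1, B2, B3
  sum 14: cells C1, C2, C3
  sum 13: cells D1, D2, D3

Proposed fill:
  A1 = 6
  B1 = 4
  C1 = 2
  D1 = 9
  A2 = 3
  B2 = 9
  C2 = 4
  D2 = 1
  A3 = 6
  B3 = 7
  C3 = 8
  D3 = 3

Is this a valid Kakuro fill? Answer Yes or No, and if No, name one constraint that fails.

No — the across run A1–D1 sums to 21, not 22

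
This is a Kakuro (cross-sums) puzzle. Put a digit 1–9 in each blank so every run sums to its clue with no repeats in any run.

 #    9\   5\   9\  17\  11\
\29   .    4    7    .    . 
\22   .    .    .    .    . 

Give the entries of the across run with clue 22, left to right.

17 in 2 cells must be {8,9}.
R2C2 = 5 − 4 = 1 completes the 5 down.
R2C3 = 9 − 7 = 2 completes the 9 down.
Nothing is forced directly, so branch on R2C4, whose candidates are 8 or 9. If R2C4 = 9: that forces R1C4 = 8, R1C5 = 9, after which R2C5 would have to be in {3,4,6,7} for the 22 across but in {2} for the 11 down — contradiction. So R2C4 = 8.
R1C4 = 17 − 8 = 9 completes the 17 down.
No cell is forced outright now. R1C5 can only be 3 or 6 or 8 (the digits allowed by both its 29 across and its 11 down). If R1C5 = 3: that forces R1C1 = 6, after which R2C1 would have to be in {4,5,6,7} for the 22 across but in {3} for the 9 down — contradiction. If R1C5 = 8: that forces R1C1 = 1, after which R2C1 would have to be in {4,5,6,7} for the 22 across but in {8} for the 9 down — contradiction. So R1C5 = 6.
R1C1 = 29 − 26 = 3 completes the 29 across.
R2C1 = 9 − 3 = 6 completes the 9 down.
R2C5 = 22 − 17 = 5 completes the 22 across.

6, 1, 2, 8, 5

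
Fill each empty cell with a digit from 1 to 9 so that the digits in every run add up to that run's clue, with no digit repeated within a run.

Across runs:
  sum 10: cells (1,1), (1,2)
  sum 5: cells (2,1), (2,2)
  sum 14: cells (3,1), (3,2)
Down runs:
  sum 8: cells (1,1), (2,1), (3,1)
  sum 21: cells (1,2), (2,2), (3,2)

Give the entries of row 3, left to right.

The 5 across and the 21 down share only 4, so (2,2) = 4.
The 14 across and the 8 down share only 5, so (3,1) = 5.
(3,2) = 14 − 5 = 9 completes the 14 across.
(1,2) = 21 − 13 = 8 completes the 21 down.
(2,1) = 5 − 4 = 1 completes the 5 across.
(1,1) = 10 − 8 = 2 completes the 10 across.

5 9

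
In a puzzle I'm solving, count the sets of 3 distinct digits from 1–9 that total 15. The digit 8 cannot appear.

5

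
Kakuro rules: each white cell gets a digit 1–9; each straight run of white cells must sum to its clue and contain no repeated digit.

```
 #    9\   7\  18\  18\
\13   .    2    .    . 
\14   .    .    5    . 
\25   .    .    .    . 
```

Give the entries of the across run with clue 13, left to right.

7 in 3 cells must be {1,2,4}.
No cell is forced outright now. R2C2 can only be 1 or 4 (the digits allowed by both its 14 across and its 7 down). If R2C2 = 4: that forces R3C2 = 1, after which R3C1 would have to be in {7,8,9} for the 25 across but in {1,2,3,4,5,6} for the 9 down — contradiction. So R2C2 = 1.
R3C2 = 7 − 3 = 4 completes the 7 down.
No cell is forced outright now. R3C1 can only be 5 or 6 (the digits allowed by both its 25 across and its 9 down). If R3C1 = 5: then R2C1 would have to be in {2,6} for the 14 across but in {1,3} for the 9 down — contradiction. So R3C1 = 6.
R1C1 = 1: the only remaining digit allowed by both the 13 across and the 9 down.
R2C1 = 9 − 7 = 2 completes the 9 down.
R2C4 = 14 − 8 = 6 completes the 14 across.
Given what's placed, R3C3 must be 7 to fit the 25 across and 18 down.
R3C4 = 25 − 17 = 8 completes the 25 across.
R1C3 = 18 − 12 = 6 completes the 18 down.
R1C4 = 13 − 9 = 4 completes the 13 across.

1 2 6 4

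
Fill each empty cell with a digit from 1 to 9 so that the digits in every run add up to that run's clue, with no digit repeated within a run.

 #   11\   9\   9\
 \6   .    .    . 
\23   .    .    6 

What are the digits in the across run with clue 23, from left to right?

9 8 6

6 in 3 cells must be {1,2,3}; 23 in 3 cells must be {6,8,9}.
R1C3 = 9 − 6 = 3 completes the 9 down.
R2C2 = 8: the only remaining digit allowed by both the 23 across and the 9 down.
R1C1 = 2: the only remaining digit allowed by both the 6 across and the 11 down.
R1C2 = 6 − 5 = 1 completes the 6 across.
R2C1 = 23 − 14 = 9 completes the 23 across.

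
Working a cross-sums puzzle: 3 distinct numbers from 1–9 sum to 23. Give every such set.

3 distinct digits from 1–9 sum between 6 and 24.
Only one set works: {6,8,9}.

{6,8,9}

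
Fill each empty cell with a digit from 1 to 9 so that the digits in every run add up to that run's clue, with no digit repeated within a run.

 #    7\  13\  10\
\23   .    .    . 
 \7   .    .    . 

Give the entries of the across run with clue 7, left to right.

23 in 3 cells must be {6,8,9}; 7 in 3 cells must be {1,2,4}.
The 23 across and the 7 down share only 6, so R1C1 = 6.
R2C1 = 7 − 6 = 1 completes the 7 down.
Given what's placed, R2C2 must be 4 to fit the 7 across and 13 down.
R2C3 = 7 − 5 = 2 completes the 7 across.
R1C2 = 13 − 4 = 9 completes the 13 down.
R1C3 = 23 − 15 = 8 completes the 23 across.

1 4 2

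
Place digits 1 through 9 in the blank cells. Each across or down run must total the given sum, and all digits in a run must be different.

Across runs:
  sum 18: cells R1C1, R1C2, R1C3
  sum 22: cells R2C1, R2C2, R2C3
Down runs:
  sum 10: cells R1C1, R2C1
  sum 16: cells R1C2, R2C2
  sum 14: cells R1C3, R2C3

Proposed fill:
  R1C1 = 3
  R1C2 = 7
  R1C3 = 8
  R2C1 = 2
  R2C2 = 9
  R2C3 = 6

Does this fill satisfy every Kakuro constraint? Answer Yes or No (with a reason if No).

No — the across run R2C1–R2C3 sums to 17, not 22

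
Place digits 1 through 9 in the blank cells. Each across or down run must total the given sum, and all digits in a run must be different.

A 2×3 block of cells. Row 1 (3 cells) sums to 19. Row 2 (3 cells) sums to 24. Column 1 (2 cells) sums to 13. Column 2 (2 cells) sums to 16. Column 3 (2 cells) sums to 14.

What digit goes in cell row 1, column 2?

9

24 in 3 cells must be {7,8,9}; 16 in 2 cells must be {7,9}.
Nothing is forced directly, so branch on (1,2), whose candidates are 7 or 9. If (1,2) = 7: that forces (2,2) = 9, (2,3) = 8, after which (1,3) would have to be in {3,4,8,9} for the 19 across but in {6} for the 14 down — contradiction. So (1,2) = 9.
(2,2) = 16 − 9 = 7 completes the 16 down.
Nothing is forced directly, so branch on (1,3), whose candidates are 6 or 8. If (1,3) = 8: then (1,1) would have to be in {2} for the 19 across but in {4,5,6,7,8,9} for the 13 down — contradiction. So (1,3) = 6.
(1,1) = 19 − 15 = 4 completes the 19 across.
(2,1) = 13 − 4 = 9 completes the 13 down.
(2,3) = 24 − 16 = 8 completes the 24 across.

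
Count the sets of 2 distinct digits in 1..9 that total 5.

2

2 distinct digits from 1–9 sum between 3 and 17.
Enumerating: {1,4}, {2,3}.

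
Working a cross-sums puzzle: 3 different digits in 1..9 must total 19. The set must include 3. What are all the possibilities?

{3,7,9}

3 distinct digits from 1–9 sum between 6 and 24.
Keeping only sets containing 3.
Only one set works: {3,7,9}.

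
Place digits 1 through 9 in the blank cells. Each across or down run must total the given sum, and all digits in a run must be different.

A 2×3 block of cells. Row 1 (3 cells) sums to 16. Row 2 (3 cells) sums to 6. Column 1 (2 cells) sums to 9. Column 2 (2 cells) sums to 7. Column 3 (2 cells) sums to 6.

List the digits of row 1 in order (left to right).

7, 4, 5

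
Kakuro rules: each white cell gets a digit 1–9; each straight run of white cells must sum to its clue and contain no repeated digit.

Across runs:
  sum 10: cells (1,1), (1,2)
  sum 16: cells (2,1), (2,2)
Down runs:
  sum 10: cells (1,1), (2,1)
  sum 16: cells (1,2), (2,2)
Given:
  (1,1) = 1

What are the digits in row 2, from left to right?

16 in 2 cells must be {7,9}.
(1,2) = 10 − 1 = 9 completes the 10 across.
(2,1) = 10 − 1 = 9 completes the 10 down.
(2,2) = 16 − 9 = 7 completes the 16 across.

9, 7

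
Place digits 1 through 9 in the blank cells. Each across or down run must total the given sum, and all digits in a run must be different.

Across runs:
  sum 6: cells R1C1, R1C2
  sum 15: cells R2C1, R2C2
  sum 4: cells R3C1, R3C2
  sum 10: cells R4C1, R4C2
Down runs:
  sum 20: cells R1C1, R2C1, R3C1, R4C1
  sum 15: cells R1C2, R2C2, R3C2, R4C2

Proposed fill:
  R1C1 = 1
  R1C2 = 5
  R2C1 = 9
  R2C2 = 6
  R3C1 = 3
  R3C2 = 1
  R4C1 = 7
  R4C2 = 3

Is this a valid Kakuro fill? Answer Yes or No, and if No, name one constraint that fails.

Yes

Across: 1+5=6; 9+6=15; 3+1=4; 7+3=10. Down: 1+9+3+7=20; 5+6+1+3=15. No digit repeats within any run.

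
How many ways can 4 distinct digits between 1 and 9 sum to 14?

5

4 distinct digits from 1–9 sum between 10 and 30.
Enumerating: {1,2,3,8}, {1,2,4,7}, {1,2,5,6}, {1,3,4,6}, {2,3,4,5}.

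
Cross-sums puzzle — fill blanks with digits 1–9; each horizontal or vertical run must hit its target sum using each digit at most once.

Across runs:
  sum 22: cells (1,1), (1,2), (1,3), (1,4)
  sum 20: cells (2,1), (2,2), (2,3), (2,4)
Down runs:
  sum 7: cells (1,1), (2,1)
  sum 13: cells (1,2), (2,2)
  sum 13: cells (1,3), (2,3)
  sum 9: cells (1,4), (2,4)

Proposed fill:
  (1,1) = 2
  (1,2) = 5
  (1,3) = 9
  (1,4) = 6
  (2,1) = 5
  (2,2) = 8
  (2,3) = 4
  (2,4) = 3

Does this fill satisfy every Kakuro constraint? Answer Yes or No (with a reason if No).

Across: 2+5+9+6=22; 5+8+4+3=20. Down: 2+5=7; 5+8=13; 9+4=13; 6+3=9. No digit repeats within any run.

Yes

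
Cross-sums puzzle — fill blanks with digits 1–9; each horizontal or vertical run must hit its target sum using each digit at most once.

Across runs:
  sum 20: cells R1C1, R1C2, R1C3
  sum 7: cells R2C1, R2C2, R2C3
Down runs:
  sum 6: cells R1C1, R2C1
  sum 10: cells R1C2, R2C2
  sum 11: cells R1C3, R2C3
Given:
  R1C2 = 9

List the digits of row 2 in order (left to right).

2, 1, 4

7 in 3 cells must be {1,2,4}.
R2C2 = 10 − 9 = 1 completes the 10 down.
Nothing is forced directly, so branch on R2C1, whose candidates are 2 or 4. If R2C1 = 4: then R1C1 would have to be in {3,4,5,6,7,8} for the 20 across but in {2} for the 6 down — contradiction. So R2C1 = 2.
R1C1 = 6 − 2 = 4 completes the 6 down.
R1C3 = 20 − 13 = 7 completes the 20 across.
R2C3 = 7 − 3 = 4 completes the 7 across.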